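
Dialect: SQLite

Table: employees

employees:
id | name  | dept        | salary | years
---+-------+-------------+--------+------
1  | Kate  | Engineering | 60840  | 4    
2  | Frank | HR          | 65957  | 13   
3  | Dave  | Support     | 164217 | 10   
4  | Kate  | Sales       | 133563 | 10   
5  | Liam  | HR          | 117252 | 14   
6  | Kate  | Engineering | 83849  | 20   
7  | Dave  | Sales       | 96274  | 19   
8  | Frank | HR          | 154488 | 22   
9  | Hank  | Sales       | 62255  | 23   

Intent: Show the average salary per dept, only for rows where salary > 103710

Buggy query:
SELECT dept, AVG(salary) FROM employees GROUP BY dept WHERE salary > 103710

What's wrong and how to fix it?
Bug: Row-level WHERE must come before GROUP BY in the clause order

Fix: Move the WHERE clause before GROUP BY

Corrected query:
SELECT dept, AVG(salary) FROM employees WHERE salary > 103710 GROUP BY dept

Result:
dept    | AVG(salary)
--------+------------
HR      | 135870     
Sales   | 133563     
Support | 164217     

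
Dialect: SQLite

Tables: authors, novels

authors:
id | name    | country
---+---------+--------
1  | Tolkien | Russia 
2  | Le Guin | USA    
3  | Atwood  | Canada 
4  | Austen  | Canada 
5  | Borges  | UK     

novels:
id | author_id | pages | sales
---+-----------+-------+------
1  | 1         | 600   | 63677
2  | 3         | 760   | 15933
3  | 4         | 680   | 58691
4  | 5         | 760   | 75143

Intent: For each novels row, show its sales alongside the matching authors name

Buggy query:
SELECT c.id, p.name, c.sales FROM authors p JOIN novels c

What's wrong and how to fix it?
Bug: Missing join condition: each novels row is matched to all authors rows instead of just its own

Fix: Add ON c.author_id = p.id to the JOIN

Corrected query:
SELECT c.id, p.name, c.sales FROM authors p JOIN novels c ON c.author_id = p.id

Result:
id | name    | sales
---+---------+------
1  | Tolkien | 63677
2  | Atwood  | 15933
3  | Austen  | 58691
4  | Borges  | 75143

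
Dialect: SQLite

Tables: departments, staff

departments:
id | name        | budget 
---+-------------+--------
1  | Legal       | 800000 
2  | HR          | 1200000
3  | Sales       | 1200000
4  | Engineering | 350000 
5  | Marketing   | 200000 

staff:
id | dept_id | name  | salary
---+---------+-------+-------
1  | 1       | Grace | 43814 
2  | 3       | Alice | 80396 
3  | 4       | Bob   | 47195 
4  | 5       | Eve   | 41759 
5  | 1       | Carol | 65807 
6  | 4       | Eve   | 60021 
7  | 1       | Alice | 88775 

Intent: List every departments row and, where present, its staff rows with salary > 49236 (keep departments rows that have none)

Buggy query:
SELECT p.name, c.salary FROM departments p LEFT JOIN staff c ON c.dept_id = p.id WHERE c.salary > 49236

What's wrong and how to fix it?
Bug: A WHERE condition on the right-hand table after LEFT JOIN drops unmatched parents

Fix: Put 'c.salary > 49236' in the JOIN's ON clause instead of WHERE

Corrected query:
SELECT p.name, c.salary FROM departments p LEFT JOIN staff c ON c.dept_id = p.id AND c.salary > 49236

Result:
name        | salary
------------+-------
Legal       | 65807 
Legal       | 88775 
HR          | NULL  
Sales       | 80396 
Engineering | 60021 
Marketing   | NULL  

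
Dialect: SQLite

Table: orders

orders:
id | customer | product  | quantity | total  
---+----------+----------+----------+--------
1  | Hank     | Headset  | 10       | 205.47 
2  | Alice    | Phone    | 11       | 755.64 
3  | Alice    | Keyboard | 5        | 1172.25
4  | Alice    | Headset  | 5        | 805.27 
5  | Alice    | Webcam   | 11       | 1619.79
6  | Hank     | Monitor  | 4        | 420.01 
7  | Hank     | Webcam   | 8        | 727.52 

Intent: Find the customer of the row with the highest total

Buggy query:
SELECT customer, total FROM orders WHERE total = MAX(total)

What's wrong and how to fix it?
Bug: WHERE is evaluated per row; an aggregate over the whole table isn't defined there

Fix: Use a subquery: WHERE total = (SELECT MAX(total) FROM orders)

Corrected query:
SELECT customer, total FROM orders WHERE total = (SELECT MAX(total) FROM orders)

Result:
customer | total  
---------+--------
Alice    | 1619.79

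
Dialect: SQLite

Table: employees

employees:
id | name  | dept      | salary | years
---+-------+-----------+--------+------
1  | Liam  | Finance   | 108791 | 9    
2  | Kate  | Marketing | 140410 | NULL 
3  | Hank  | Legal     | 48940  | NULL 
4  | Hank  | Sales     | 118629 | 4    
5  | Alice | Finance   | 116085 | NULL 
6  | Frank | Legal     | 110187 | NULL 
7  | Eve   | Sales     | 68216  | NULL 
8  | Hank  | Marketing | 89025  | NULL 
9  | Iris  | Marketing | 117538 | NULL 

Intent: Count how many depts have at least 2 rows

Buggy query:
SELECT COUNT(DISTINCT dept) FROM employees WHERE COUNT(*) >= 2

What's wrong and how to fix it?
Bug: WHERE filters individual rows, not groups, so a group-level COUNT is invalid there

Fix: Use a subquery that GROUPs and filters with HAVING, then count its rows

Corrected query:
SELECT COUNT(*) FROM (SELECT dept FROM employees GROUP BY dept HAVING COUNT(*) >= 2)

Result:
COUNT(*)
--------
4       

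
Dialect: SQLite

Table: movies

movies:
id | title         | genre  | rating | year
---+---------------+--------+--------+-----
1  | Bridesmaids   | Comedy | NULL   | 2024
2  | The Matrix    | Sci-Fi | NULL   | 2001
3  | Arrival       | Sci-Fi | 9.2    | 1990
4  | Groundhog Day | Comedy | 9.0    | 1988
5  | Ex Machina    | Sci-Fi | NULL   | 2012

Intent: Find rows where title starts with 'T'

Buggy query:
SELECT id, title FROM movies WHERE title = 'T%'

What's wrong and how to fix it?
Bug: Wildcards only work with LIKE; '=' treats '%' as a literal character

Fix: Use LIKE for wildcard pattern matching

Corrected query:
SELECT id, title FROM movies WHERE title LIKE 'T%'

Result:
id | title     
---+-----------
2  | The Matrix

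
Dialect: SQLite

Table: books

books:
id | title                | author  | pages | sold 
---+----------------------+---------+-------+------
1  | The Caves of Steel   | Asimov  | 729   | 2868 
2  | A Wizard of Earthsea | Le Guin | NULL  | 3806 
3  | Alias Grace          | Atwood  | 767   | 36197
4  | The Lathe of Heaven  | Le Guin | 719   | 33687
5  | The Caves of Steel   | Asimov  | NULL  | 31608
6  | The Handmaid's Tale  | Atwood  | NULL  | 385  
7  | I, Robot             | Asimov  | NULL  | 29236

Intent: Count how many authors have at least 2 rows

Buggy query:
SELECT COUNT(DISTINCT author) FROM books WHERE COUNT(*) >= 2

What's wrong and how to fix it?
Bug: COUNT(*) cannot appear in WHERE; the per-group count doesn't exist yet

Fix: Use a subquery that GROUPs and filters with HAVING, then count its rows

Corrected query:
SELECT COUNT(*) FROM (SELECT author FROM books GROUP BY author HAVING COUNT(*) >= 2)

Result:
COUNT(*)
--------
3       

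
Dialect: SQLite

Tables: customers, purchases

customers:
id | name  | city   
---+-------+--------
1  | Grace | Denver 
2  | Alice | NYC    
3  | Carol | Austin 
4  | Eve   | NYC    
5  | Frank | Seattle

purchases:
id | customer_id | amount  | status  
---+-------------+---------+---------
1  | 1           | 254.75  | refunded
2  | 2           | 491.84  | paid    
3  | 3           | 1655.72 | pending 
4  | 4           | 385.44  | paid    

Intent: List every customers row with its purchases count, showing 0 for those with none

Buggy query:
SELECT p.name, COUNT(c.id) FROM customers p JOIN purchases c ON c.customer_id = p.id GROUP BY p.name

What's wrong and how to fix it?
Bug: An inner join excludes parents with zero children

Fix: Switch to LEFT JOIN to retain unmatched parent rows

Corrected query:
SELECT p.name, COUNT(c.id) FROM customers p LEFT JOIN purchases c ON c.customer_id = p.id GROUP BY p.name

Result:
name  | COUNT(c.id)
------+------------
Alice | 1          
Carol | 1          
Eve   | 1          
Frank | 0          
Grace | 1          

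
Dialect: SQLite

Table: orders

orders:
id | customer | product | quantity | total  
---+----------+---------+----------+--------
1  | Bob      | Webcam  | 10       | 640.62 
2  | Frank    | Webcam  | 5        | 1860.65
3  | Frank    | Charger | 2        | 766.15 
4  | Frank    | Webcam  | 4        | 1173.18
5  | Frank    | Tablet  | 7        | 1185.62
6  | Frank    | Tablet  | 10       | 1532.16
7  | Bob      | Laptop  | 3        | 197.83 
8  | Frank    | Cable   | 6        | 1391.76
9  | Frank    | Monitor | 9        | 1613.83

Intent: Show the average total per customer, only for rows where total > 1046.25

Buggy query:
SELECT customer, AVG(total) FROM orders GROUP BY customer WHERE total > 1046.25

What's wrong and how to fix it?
Bug: Row-level WHERE must come before GROUP BY in the clause order

Fix: Move the WHERE clause before GROUP BY

Corrected query:
SELECT customer, AVG(total) FROM orders WHERE total > 1046.25 GROUP BY customer

Result:
customer | AVG(total) 
---------+------------
Frank    | 1459.533333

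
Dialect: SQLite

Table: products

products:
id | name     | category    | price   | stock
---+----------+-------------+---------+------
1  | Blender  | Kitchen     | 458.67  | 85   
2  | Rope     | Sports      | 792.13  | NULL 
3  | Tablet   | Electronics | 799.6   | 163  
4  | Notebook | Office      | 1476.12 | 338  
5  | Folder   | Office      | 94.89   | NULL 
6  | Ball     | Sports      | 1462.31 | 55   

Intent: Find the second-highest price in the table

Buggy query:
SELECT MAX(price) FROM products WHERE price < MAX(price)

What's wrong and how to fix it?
Bug: The inner MAX is an aggregate inside WHERE, which is not allowed

Fix: Compute the overall MAX in a subquery, then take MAX of rows below it

Corrected query:
SELECT MAX(price) FROM products WHERE price < (SELECT MAX(price) FROM products)

Result:
MAX(price)
----------
1462.31   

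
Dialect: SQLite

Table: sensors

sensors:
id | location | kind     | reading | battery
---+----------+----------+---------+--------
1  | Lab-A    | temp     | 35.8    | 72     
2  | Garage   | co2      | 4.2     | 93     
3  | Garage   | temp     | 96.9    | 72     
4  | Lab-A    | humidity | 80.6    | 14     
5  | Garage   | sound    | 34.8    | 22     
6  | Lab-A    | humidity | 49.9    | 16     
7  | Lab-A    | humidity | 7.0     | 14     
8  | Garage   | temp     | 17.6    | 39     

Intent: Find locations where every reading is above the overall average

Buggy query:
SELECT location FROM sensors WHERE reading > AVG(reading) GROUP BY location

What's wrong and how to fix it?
Bug: WHERE evaluates per row before aggregation, so AVG() is unavailable

Fix: Compute the overall average in a scalar subquery and compare each group's MIN against it in HAVING

Corrected query:
SELECT location FROM sensors GROUP BY location HAVING MIN(reading) > (SELECT AVG(reading) FROM sensors)

Result:
(no rows)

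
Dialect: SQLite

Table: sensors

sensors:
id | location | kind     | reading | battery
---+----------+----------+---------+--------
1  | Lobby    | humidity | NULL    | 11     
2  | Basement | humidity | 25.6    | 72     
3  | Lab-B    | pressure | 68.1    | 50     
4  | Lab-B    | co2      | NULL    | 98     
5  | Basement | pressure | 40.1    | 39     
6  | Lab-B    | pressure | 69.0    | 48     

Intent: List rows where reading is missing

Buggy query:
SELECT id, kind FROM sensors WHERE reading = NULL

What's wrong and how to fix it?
Bug: Comparing to NULL with '=' never matches; NULL = NULL is unknown, not true

Fix: Use IS NULL to test for NULL

Corrected query:
SELECT id, kind FROM sensors WHERE reading IS NULL

Result:
id | kind    
---+---------
1  | humidity
4  | co2     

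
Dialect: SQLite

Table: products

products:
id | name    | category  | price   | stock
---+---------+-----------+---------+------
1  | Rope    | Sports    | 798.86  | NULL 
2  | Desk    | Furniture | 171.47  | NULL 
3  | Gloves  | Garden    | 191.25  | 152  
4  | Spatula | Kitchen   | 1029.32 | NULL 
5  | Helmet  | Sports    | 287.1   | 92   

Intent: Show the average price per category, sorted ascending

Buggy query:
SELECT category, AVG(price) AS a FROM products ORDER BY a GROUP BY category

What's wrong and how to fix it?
Bug: GROUP BY must precede ORDER BY

Fix: Reorder: SELECT … FROM … GROUP BY … ORDER BY …

Corrected query:
SELECT category, AVG(price) AS a FROM products GROUP BY category ORDER BY a

Result:
category  | a      
----------+--------
Furniture | 171.47 
Garden    | 191.25 
Sports    | 542.98 
Kitchen   | 1029.32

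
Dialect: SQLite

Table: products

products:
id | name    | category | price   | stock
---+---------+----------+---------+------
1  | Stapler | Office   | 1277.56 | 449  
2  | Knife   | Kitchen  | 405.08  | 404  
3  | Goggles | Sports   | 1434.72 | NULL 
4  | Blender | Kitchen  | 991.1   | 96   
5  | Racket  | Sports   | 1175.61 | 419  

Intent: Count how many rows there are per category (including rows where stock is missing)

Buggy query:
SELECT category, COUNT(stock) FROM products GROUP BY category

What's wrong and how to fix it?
Bug: COUNT(stock) skips NULLs, so groups with missing stock are undercounted

Fix: Use COUNT(*) to count all rows regardless of NULL

Corrected query:
SELECT category, COUNT(*) FROM products GROUP BY category

Result:
category | COUNT(*)
---------+---------
Kitchen  | 2       
Office   | 1       
Sports   | 2       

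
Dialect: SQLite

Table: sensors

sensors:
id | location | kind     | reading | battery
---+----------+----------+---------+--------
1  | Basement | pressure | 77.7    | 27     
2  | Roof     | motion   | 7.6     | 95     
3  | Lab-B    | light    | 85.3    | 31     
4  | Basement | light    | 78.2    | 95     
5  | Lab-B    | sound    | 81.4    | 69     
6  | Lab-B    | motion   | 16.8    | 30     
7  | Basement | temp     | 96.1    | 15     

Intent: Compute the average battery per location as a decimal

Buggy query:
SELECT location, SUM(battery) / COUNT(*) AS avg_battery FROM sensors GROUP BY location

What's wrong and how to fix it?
Bug: Both operands are integers, so '/' performs integer division and truncates

Fix: Cast one side to REAL so the division keeps the fractional part

Corrected query:
SELECT location, SUM(battery) * 1.0 / COUNT(*) AS avg_battery FROM sensors GROUP BY location

Result:
location | avg_battery
---------+------------
Basement | 45.666667  
Lab-B    | 43.333333  
Roof     | 95         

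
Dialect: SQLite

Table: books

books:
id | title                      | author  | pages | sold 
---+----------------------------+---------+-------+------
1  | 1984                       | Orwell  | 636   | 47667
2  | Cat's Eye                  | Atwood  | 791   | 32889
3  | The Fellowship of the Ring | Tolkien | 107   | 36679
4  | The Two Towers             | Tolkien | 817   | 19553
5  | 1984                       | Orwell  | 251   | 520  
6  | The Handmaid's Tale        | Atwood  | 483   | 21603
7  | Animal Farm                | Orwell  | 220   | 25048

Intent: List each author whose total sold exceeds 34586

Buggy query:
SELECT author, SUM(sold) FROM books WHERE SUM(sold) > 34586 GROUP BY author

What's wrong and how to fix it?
Bug: WHERE runs before GROUP BY, so aggregates aren't available there

Fix: Move the aggregate condition to a HAVING clause

Corrected query:
SELECT author, SUM(sold) FROM books GROUP BY author HAVING SUM(sold) > 34586

Result:
author  | SUM(sold)
--------+----------
Atwood  | 54492    
Orwell  | 73235    
Tolkien | 56232    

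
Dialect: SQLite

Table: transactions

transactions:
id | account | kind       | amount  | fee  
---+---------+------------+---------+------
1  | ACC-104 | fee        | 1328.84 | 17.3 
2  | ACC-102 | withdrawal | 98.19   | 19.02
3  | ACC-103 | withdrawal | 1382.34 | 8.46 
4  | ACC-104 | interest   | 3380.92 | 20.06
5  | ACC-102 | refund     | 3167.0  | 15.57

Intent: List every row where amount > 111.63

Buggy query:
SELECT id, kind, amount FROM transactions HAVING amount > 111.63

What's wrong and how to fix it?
Bug: HAVING filters the output of aggregation, but this query has no GROUP BY and no aggregate functions, so SQLite rejects it (HAVING clause on a non-aggregate query); the condition here is per row

Fix: Replace HAVING with WHERE since the condition applies to individual rows

Corrected query:
SELECT id, kind, amount FROM transactions WHERE amount > 111.63

Result:
id | kind       | amount 
---+------------+--------
1  | fee        | 1328.84
3  | withdrawal | 1382.34
4  | interest   | 3380.92
5  | refund     | 3167   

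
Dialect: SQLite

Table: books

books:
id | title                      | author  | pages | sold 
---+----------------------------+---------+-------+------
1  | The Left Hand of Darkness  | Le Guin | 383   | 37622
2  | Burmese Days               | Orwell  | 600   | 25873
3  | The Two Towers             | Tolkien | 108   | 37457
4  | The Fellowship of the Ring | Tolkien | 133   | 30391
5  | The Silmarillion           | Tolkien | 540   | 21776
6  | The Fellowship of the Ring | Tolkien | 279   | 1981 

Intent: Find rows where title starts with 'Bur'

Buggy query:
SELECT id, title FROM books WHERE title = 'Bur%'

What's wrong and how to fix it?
Bug: Wildcards only work with LIKE; '=' treats '%' as a literal character

Fix: Use LIKE for wildcard pattern matching

Corrected query:
SELECT id, title FROM books WHERE title LIKE 'Bur%'

Result:
id | title       
---+-------------
2  | Burmese Days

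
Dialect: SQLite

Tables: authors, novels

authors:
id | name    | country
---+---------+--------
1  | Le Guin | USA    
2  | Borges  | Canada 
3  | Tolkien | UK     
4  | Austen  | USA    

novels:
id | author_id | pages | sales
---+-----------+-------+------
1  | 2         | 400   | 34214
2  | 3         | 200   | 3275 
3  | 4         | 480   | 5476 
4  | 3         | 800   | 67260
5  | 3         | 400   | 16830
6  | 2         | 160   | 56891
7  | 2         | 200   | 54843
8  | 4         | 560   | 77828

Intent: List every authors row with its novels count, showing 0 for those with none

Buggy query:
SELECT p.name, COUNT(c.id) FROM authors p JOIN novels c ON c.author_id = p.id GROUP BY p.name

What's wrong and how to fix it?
Bug: An inner join excludes parents with zero children

Fix: Use LEFT JOIN so parents without children still appear (COUNT(c.id) gives 0)

Corrected query:
SELECT p.name, COUNT(c.id) FROM authors p LEFT JOIN novels c ON c.author_id = p.id GROUP BY p.name

Result:
name    | COUNT(c.id)
--------+------------
Austen  | 2          
Borges  | 3          
Le Guin | 0          
Tolkien | 3          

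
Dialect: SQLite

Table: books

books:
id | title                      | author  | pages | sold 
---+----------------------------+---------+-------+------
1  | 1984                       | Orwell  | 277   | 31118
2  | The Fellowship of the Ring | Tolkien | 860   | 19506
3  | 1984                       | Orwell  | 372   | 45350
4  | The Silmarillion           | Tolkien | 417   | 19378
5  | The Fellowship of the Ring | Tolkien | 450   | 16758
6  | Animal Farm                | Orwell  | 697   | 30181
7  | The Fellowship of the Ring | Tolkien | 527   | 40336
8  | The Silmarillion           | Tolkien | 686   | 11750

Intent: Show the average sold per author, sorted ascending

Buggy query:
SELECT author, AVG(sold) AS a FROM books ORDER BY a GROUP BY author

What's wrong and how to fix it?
Bug: ORDER BY appears before GROUP BY; SQL clause order requires GROUP BY first

Fix: Move ORDER BY to the end, after GROUP BY

Corrected query:
SELECT author, AVG(sold) AS a FROM books GROUP BY author ORDER BY a

Result:
author  | a           
--------+-------------
Tolkien | 21545.6     
Orwell  | 35549.666667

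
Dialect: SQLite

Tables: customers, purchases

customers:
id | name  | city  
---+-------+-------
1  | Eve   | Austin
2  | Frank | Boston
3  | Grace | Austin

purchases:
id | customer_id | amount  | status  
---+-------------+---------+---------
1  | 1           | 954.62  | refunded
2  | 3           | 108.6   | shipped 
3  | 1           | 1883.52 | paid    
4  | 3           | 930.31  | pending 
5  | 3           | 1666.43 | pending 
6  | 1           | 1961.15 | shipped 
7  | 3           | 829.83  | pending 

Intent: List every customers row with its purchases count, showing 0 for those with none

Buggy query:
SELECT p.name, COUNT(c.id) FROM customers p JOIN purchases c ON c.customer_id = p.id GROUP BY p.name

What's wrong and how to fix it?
Bug: An inner join excludes parents with zero children

Fix: Switch to LEFT JOIN to retain unmatched parent rows

Corrected query:
SELECT p.name, COUNT(c.id) FROM customers p LEFT JOIN purchases c ON c.customer_id = p.id GROUP BY p.name

Result:
name  | COUNT(c.id)
------+------------
Eve   | 3          
Frank | 0          
Grace | 4          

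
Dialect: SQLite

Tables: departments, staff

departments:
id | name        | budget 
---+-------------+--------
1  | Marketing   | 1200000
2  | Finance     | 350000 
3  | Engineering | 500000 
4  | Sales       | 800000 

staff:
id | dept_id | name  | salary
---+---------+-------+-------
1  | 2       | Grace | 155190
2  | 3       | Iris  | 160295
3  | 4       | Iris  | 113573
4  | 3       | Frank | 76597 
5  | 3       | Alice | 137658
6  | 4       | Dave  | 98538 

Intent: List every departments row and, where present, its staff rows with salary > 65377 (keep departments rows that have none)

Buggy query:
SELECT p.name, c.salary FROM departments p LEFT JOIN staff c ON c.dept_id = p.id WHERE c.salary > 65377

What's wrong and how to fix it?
Bug: A WHERE condition on the right-hand table after LEFT JOIN drops unmatched parents

Fix: Move the right-table condition into the ON clause so unmatched parents are kept

Corrected query:
SELECT p.name, c.salary FROM departments p LEFT JOIN staff c ON c.dept_id = p.id AND c.salary > 65377

Result:
name        | salary
------------+-------
Marketing   | NULL  
Finance     | 155190
Engineering | 76597 
Engineering | 137658
Engineering | 160295
Sales       | 98538 
Sales       | 113573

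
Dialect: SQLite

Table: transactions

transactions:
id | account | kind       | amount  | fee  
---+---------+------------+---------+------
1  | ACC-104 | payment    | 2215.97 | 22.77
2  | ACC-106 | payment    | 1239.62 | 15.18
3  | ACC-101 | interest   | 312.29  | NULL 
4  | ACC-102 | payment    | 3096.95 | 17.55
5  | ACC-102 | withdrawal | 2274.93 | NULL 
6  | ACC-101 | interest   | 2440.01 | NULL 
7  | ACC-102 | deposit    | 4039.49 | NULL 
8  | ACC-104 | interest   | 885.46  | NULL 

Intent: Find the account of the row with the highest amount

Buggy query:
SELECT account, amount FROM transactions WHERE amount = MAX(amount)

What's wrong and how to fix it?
Bug: WHERE is evaluated per row; an aggregate over the whole table isn't defined there

Fix: Wrap MAX in a scalar subquery so WHERE compares against a single value

Corrected query:
SELECT account, amount FROM transactions WHERE amount = (SELECT MAX(amount) FROM transactions)

Result:
account | amount 
--------+--------
ACC-102 | 4039.49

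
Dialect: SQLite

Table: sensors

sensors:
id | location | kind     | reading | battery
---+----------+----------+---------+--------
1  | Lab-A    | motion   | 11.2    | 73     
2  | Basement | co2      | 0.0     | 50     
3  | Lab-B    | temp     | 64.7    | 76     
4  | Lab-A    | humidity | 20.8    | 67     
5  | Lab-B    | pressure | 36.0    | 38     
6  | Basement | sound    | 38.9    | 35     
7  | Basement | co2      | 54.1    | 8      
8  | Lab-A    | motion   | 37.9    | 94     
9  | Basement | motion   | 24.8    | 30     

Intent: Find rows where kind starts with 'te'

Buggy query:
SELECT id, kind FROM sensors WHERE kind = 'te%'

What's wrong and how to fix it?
Bug: '=' compares the literal string including the % character; pattern matching needs LIKE

Fix: Replace '=' with LIKE so 'te%' is treated as a pattern

Corrected query:
SELECT id, kind FROM sensors WHERE kind LIKE 'te%'

Result:
id | kind
---+-----
3  | temp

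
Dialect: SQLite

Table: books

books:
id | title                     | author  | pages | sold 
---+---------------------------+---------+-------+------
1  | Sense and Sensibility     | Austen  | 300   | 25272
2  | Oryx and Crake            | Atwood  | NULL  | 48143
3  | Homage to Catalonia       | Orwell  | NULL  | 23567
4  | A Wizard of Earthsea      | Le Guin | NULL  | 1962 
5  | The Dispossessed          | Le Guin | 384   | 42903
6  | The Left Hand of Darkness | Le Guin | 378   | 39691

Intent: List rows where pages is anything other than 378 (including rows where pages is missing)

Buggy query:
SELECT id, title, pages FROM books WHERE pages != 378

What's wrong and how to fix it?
Bug: Inequality against NULL is unknown, not true; rows with NULL are dropped

Fix: Add an explicit OR pages IS NULL to include the missing-value rows

Corrected query:
SELECT id, title, pages FROM books WHERE pages != 378 OR pages IS NULL

Result:
id | title                 | pages
---+-----------------------+------
1  | Sense and Sensibility | 300  
2  | Oryx and Crake        | NULL 
3  | Homage to Catalonia   | NULL 
4  | A Wizard of Earthsea  | NULL 
5  | The Dispossessed      | 384  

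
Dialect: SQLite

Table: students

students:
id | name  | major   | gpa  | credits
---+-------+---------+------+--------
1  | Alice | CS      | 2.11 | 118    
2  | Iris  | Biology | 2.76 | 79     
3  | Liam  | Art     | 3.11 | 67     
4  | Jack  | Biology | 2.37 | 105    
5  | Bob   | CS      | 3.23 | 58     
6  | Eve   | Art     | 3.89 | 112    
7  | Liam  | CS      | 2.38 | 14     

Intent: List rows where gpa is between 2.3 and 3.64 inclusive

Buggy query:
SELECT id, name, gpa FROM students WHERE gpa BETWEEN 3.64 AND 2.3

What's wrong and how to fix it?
Bug: BETWEEN expects the lower bound first; with 3.64 AND 2.3 the range is empty

Fix: Write BETWEEN 2.3 AND 3.64

Corrected query:
SELECT id, name, gpa FROM students WHERE gpa BETWEEN 2.3 AND 3.64

Result:
id | name | gpa 
---+------+-----
2  | Iris | 2.76
3  | Liam | 3.11
4  | Jack | 2.37
5  | Bob  | 3.23
7  | Liam | 2.38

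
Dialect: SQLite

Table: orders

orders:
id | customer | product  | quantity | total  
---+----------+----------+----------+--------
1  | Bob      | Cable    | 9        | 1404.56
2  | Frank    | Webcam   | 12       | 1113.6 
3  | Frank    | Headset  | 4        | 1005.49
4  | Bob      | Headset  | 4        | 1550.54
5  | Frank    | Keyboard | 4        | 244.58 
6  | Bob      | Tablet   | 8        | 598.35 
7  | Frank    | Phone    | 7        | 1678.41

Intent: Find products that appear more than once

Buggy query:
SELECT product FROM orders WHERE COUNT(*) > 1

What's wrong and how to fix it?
Bug: WHERE can't reference COUNT(*); aggregates are computed after WHERE

Fix: Group first, then use HAVING for the count condition

Corrected query:
SELECT product FROM orders GROUP BY product HAVING COUNT(*) > 1

Result:
product
-------
Headset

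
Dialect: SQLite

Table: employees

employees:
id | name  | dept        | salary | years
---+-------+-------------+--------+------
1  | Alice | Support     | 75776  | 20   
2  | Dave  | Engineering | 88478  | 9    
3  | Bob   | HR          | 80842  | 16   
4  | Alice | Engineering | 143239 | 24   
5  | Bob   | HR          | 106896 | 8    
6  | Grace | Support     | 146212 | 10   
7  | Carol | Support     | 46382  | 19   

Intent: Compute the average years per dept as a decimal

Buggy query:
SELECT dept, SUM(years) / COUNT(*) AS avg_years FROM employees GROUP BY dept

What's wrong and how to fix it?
Bug: SUM(years) and COUNT(*) are both integers; the division truncates the fractional part

Fix: Cast one side to REAL so the division keeps the fractional part

Corrected query:
SELECT dept, SUM(years) * 1.0 / COUNT(*) AS avg_years FROM employees GROUP BY dept

Result:
dept        | avg_years
------------+----------
Engineering | 16.5     
HR          | 12       
Support     | 16.333333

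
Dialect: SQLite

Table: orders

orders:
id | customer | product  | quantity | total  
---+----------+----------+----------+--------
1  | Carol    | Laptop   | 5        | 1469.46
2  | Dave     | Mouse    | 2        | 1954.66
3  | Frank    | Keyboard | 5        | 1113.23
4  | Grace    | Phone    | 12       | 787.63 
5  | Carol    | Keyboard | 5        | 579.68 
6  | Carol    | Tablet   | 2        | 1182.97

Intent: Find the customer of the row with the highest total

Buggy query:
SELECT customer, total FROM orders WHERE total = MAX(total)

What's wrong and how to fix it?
Bug: WHERE is evaluated per row; an aggregate over the whole table isn't defined there

Fix: Wrap MAX in a scalar subquery so WHERE compares against a single value

Corrected query:
SELECT customer, total FROM orders WHERE total = (SELECT MAX(total) FROM orders)

Result:
customer | total  
---------+--------
Dave     | 1954.66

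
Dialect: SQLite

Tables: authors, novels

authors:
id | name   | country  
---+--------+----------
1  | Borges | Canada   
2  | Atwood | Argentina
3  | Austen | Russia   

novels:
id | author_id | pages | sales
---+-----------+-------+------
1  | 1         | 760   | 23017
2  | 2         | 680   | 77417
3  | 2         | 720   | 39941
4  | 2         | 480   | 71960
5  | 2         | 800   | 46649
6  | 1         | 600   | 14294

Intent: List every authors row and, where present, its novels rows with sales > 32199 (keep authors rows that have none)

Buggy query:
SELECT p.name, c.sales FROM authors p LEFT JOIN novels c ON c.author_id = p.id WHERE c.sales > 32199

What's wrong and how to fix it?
Bug: A WHERE condition on the right-hand table after LEFT JOIN drops unmatched parents

Fix: Put 'c.sales > 32199' in the JOIN's ON clause instead of WHERE

Corrected query:
SELECT p.name, c.sales FROM authors p LEFT JOIN novels c ON c.author_id = p.id AND c.sales > 32199

Result:
name   | sales
-------+------
Borges | NULL 
Atwood | 39941
Atwood | 46649
Atwood | 71960
Atwood | 77417
Austen | NULL 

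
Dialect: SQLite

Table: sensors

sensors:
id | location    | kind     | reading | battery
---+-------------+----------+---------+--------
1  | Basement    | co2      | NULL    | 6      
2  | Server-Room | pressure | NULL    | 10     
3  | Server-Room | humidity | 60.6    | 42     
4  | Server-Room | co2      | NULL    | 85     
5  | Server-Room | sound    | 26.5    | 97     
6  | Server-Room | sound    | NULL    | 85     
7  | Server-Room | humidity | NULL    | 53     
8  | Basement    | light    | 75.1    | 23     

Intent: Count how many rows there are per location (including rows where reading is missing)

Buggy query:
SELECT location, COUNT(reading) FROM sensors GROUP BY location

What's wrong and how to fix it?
Bug: COUNT(reading) skips NULLs, so groups with missing reading are undercounted

Fix: Replace COUNT(reading) with COUNT(*)

Corrected query:
SELECT location, COUNT(*) FROM sensors GROUP BY location

Result:
location    | COUNT(*)
------------+---------
Basement    | 2       
Server-Room | 6       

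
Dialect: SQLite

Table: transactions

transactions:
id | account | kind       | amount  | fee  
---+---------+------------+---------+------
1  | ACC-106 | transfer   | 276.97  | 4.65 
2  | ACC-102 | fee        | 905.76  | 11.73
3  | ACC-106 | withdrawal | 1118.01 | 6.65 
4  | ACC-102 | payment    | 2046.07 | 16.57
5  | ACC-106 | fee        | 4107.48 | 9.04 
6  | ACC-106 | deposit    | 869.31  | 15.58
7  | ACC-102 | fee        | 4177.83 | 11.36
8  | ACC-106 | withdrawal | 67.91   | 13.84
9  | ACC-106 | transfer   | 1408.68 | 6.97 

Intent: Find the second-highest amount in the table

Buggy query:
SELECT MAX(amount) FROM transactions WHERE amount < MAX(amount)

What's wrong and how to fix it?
Bug: The inner MAX is an aggregate inside WHERE, which is not allowed

Fix: Compute the overall MAX in a subquery, then take MAX of rows below it

Corrected query:
SELECT MAX(amount) FROM transactions WHERE amount < (SELECT MAX(amount) FROM transactions)

Result:
MAX(amount)
-----------
4107.48    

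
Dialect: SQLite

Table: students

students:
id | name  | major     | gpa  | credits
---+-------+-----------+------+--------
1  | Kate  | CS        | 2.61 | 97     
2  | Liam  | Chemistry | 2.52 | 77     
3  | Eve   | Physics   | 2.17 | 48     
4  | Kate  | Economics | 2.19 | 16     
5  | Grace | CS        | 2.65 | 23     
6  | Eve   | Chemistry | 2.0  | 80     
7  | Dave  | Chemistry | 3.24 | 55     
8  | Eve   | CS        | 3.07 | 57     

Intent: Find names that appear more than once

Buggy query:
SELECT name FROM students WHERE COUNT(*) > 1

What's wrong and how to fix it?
Bug: WHERE can't reference COUNT(*); aggregates are computed after WHERE

Fix: GROUP BY name, then filter groups with HAVING COUNT(*) > 1

Corrected query:
SELECT name FROM students GROUP BY name HAVING COUNT(*) > 1

Result:
name
----
Eve 
Kate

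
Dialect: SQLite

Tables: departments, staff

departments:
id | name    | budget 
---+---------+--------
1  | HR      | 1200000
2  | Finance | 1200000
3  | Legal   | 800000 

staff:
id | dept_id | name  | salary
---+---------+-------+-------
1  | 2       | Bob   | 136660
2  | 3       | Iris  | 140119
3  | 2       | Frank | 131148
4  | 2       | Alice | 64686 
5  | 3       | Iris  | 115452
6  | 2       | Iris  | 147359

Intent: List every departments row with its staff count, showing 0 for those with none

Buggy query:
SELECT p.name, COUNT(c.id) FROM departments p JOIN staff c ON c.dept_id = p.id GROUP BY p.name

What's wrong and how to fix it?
Bug: INNER JOIN drops departments rows that have no matching staff rows

Fix: Use LEFT JOIN so parents without children still appear (COUNT(c.id) gives 0)

Corrected query:
SELECT p.name, COUNT(c.id) FROM departments p LEFT JOIN staff c ON c.dept_id = p.id GROUP BY p.name

Result:
name    | COUNT(c.id)
--------+------------
Finance | 4          
HR      | 0          
Legal   | 2          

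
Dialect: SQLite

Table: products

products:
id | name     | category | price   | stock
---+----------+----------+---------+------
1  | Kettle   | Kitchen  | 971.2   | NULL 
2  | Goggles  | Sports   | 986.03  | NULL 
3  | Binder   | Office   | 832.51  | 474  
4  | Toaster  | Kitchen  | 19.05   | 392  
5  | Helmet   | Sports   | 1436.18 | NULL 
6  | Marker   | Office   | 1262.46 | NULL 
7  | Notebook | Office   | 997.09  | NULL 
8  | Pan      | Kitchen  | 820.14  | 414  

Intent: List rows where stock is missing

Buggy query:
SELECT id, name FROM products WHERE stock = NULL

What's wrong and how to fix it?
Bug: Comparing to NULL with '=' never matches; NULL = NULL is unknown, not true

Fix: Use IS NULL to test for NULL

Corrected query:
SELECT id, name FROM products WHERE stock IS NULL

Result:
id | name    
---+---------
1  | Kettle  
2  | Goggles 
5  | Helmet  
6  | Marker  
7  | Notebook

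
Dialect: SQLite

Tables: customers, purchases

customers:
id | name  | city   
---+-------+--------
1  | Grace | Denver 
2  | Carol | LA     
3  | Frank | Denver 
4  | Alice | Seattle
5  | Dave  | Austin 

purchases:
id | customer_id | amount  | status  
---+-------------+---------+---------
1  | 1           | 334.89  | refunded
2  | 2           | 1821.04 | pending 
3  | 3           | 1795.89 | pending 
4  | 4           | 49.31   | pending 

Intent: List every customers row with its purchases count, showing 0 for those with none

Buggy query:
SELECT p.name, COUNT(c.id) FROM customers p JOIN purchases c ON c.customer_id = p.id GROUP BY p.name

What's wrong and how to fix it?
Bug: INNER JOIN drops customers rows that have no matching purchases rows

Fix: Use LEFT JOIN so parents without children still appear (COUNT(c.id) gives 0)

Corrected query:
SELECT p.name, COUNT(c.id) FROM customers p LEFT JOIN purchases c ON c.customer_id = p.id GROUP BY p.name

Result:
name  | COUNT(c.id)
------+------------
Alice | 1          
Carol | 1          
Dave  | 0          
Frank | 1          
Grace | 1          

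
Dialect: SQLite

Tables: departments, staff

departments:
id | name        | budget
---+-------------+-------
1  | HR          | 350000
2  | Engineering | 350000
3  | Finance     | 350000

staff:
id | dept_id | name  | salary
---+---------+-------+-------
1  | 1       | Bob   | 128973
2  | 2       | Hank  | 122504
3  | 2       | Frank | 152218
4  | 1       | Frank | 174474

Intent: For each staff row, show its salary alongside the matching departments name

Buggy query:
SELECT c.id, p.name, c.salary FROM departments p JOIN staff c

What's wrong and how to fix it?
Bug: Missing join condition: each staff row is matched to all departments rows instead of just its own

Fix: Specify the join condition linking the foreign key to the parent id

Corrected query:
SELECT c.id, p.name, c.salary FROM departments p JOIN staff c ON c.dept_id = p.id

Result:
id | name        | salary
---+-------------+-------
1  | HR          | 128973
2  | Engineering | 122504
3  | Engineering | 152218
4  | HR          | 174474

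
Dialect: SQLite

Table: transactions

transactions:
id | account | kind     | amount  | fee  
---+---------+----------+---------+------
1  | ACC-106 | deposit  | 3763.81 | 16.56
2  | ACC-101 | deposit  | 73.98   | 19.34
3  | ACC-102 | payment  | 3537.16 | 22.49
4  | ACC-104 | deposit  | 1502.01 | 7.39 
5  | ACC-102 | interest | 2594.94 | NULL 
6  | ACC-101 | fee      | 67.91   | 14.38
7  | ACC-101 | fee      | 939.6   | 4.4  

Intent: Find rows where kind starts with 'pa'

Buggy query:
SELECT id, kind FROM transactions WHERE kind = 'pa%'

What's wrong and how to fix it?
Bug: Wildcards only work with LIKE; '=' treats '%' as a literal character

Fix: Replace '=' with LIKE so 'pa%' is treated as a pattern

Corrected query:
SELECT id, kind FROM transactions WHERE kind LIKE 'pa%'

Result:
id | kind   
---+--------
3  | payment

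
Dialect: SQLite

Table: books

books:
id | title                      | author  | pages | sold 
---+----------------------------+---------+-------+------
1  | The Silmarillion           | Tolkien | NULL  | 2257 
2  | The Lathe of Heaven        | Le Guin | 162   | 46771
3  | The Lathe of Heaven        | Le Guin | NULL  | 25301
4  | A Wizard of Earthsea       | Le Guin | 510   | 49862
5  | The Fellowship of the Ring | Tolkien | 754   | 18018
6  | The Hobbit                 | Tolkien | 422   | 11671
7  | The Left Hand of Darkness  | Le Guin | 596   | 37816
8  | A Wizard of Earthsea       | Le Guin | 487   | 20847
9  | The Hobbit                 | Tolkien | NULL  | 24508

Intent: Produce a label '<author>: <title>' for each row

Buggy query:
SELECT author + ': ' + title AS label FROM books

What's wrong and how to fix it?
Bug: SQLite uses || for string concatenation; + coerces text to numbers (yielding 0)

Fix: Use the || operator for string concatenation

Corrected query:
SELECT author || ': ' || title AS label FROM books

Result:
label                              
-----------------------------------
Tolkien: The Silmarillion          
Le Guin: The Lathe of Heaven       
Le Guin: The Lathe of Heaven       
Le Guin: A Wizard of Earthsea      
Tolkien: The Fellowship of the Ring
Tolkien: The Hobbit                
Le Guin: The Left Hand of Darkness 
Le Guin: A Wizard of Earthsea      
Tolkien: The Hobbit                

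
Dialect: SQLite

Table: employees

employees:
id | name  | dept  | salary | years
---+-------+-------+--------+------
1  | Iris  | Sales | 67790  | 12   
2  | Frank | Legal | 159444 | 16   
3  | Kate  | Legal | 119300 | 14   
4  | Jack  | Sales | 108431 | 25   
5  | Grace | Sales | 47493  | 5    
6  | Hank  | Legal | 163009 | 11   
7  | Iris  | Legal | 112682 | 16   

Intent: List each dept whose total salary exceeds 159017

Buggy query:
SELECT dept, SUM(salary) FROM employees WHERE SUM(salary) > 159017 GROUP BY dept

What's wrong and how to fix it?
Bug: WHERE runs before GROUP BY, so aggregates aren't available there

Fix: Move the aggregate condition to a HAVING clause

Corrected query:
SELECT dept, SUM(salary) FROM employees GROUP BY dept HAVING SUM(salary) > 159017

Result:
dept  | SUM(salary)
------+------------
Legal | 554435     
Sales | 223714     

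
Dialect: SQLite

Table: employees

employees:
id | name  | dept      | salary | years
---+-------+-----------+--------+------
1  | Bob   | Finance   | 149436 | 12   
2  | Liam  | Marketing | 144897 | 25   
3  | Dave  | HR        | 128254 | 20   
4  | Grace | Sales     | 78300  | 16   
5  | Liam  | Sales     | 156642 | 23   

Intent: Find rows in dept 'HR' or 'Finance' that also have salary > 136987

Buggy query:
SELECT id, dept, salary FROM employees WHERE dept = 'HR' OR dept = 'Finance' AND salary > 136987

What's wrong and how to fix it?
Bug: Without parentheses, AND is evaluated before OR, so the salary filter only applies to the 'Finance' branch

Fix: Group the OR with parentheses (or use IN), then AND the threshold

Corrected query:
SELECT id, dept, salary FROM employees WHERE (dept = 'HR' OR dept = 'Finance') AND salary > 136987

Result:
id | dept    | salary
---+---------+-------
1  | Finance | 149436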